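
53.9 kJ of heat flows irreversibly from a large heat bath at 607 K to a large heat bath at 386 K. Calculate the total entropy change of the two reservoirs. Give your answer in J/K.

ΔS_hot = −Q/T_H = −53900/607 = -88.8 J/K and ΔS_cold = +Q/T_C = 53900/386 = 139.6 J/K.
ΔS_total = -88.8 + 139.6 = 50.8 J/K, positive as the second law requires.

ΔS_total = 50.8 J/K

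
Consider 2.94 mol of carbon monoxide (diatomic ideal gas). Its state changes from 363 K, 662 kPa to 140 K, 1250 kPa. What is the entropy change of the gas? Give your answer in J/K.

ΔS = nC_p ln(T₂/T₁) − nR ln(P₂/P₁), with C_p = 7R/2 = 29.1 J mol⁻¹ K⁻¹ for a diatomic ideal gas.
ΔS = 2.94 × [29.1 × ln(140/363) − 8.314 × ln(1250/662)] = -97 J/K.

ΔS = -97 J/K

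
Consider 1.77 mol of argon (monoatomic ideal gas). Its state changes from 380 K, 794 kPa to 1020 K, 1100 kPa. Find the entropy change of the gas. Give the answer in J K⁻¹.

ΔS = nC_p ln(T₂/T₁) − nR ln(P₂/P₁), with C_p = 5R/2 = 20.79 J mol⁻¹ K⁻¹ for a monoatomic ideal gas.
ΔS = 1.77 × [20.79 × ln(1020/380) − 8.314 × ln(1100/794)] = 31.5 J/K.

ΔS = 31.5 J/K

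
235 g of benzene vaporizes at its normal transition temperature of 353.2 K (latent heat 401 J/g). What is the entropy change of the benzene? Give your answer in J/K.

Heat absorbed by the substance: Q = mL = 235 × 401 = 94235 J.
At constant T, ΔS = Q_rev/T = 94235 / 353.2 = 267 J/K.

ΔS = 267 J/K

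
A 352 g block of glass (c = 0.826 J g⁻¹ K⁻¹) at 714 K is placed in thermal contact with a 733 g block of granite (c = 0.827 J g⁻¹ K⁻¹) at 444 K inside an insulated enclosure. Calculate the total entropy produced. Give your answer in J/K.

Energy balance: T_f = (m₁c₁T₁ + m₂c₂T₂)/(m₁c₁ + m₂c₂) = 531.52 K.
ΔS₁ = m₁c₁ ln(T_f/T₁) = 290.752 × ln(531.52/714) = -85.81 J/K.
ΔS₂ = m₂c₂ ln(T_f/T₂) = 606.191 × ln(531.52/444) = 109.1 J/K.
ΔS_total = -85.81 + 109.1 = 23.3 J/K.

ΔS_total = 23.3 J/K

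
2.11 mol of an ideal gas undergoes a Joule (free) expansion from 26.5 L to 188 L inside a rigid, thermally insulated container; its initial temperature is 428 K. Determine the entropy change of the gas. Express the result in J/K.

For an ideal gas in free expansion Q = 0 and W = 0, so T is unchanged.
Entropy is a state function; using a reversible isothermal path, ΔS_gas = nR ln(V₂/V₁) = 2.11 × 8.314 × ln(188/26.5) = 34.4 J/K.

ΔS_gas = 34.4 J/K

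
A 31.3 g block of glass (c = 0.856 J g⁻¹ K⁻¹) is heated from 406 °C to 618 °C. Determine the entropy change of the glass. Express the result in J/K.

ΔS = 7.28 J/K

In kelvin: T₁ = 679.15 K, T₂ = 891.15 K. ΔS = ∫dQ_rev/T = m c ln(T₂/T₁) = 31.3 × 0.856 × ln(891.15/679.15) = 7.28 J/K.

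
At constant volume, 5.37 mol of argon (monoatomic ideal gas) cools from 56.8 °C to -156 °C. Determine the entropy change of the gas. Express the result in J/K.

In kelvin: T₁ = 329.95 K, T₂ = 117.15 K. At constant volume, ΔS = nC_V ln(T₂/T₁) with C_V = 3R/2 = 12.47 J mol⁻¹ K⁻¹.
ΔS = 5.37 × 12.47 × ln(117.15/329.95) = -69.3 J/K.

ΔS = -69.3 J/K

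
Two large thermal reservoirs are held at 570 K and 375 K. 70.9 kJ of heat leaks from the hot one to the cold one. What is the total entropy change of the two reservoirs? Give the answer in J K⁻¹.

ΔS_total = 64.7 J/K

ΔS_hot = −Q/T_H = −70900/570 = -124.4 J/K and ΔS_cold = +Q/T_C = 70900/375 = 189.1 J/K.
ΔS_total = -124.4 + 189.1 = 64.7 J/K, positive as the second law requires.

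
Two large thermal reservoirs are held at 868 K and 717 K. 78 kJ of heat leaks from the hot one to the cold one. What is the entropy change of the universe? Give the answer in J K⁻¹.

ΔS_total = 18.9 J/K

ΔS_hot = −Q/T_H = −78000/868 = -89.86 J/K and ΔS_cold = +Q/T_C = 78000/717 = 108.8 J/K.
ΔS_total = -89.86 + 108.8 = 18.9 J/K, positive as the second law requires.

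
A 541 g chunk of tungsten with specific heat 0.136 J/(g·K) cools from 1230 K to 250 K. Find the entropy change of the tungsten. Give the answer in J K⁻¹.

ΔS = ∫dQ_rev/T = m c ln(T₂/T₁) = 541 × 0.136 × ln(250/1230) = -117 J/K.

ΔS = -117 J/K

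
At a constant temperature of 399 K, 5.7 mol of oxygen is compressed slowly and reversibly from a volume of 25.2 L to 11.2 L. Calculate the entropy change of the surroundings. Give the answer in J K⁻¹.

ΔS_surr = 38.4 J/K

For an isothermal ideal gas ΔS_gas = nR ln(V₂/V₁) = 5.7 × 8.314 × ln(11.2/25.2) = -38.4 J/K.
The process is reversible, so ΔS_surr = −ΔS_gas = 38.4 J/K and ΔS_universe = 0.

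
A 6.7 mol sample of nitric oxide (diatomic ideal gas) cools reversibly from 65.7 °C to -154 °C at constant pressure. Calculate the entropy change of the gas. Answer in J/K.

ΔS = -204 J/K

In kelvin: T₁ = 338.85 K, T₂ = 119.15 K. At constant pressure, ΔS = nC_p ln(T₂/T₁) with C_p = 7R/2 = 29.1 J mol⁻¹ K⁻¹.
ΔS = 6.7 × 29.1 × ln(119.15/338.85) = -204 J/K.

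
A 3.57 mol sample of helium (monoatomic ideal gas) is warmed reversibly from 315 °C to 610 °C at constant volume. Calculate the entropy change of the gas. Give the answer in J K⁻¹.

ΔS = 18.1 J/K

In kelvin: T₁ = 588.15 K, T₂ = 883.15 K. At constant volume, ΔS = nC_V ln(T₂/T₁) with C_V = 3R/2 = 12.47 J mol⁻¹ K⁻¹.
ΔS = 3.57 × 12.47 × ln(883.15/588.15) = 18.1 J/K.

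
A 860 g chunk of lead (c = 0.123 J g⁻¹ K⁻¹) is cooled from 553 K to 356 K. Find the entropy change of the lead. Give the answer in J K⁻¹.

ΔS = -46.6 J/K

ΔS = ∫dQ_rev/T = m c ln(T₂/T₁) = 860 × 0.123 × ln(356/553) = -46.6 J/K.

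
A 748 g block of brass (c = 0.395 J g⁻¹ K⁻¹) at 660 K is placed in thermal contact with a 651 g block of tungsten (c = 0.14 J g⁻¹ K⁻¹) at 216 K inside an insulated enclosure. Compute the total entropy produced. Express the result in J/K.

Energy balance: T_f = (m₁c₁T₁ + m₂c₂T₂)/(m₁c₁ + m₂c₂) = 555.33 K.
ΔS₁ = m₁c₁ ln(T_f/T₁) = 295.46 × ln(555.33/660) = -51.02 J/K.
ΔS₂ = m₂c₂ ln(T_f/T₂) = 91.14 × ln(555.33/216) = 86.06 J/K.
ΔS_total = -51.02 + 86.06 = 35 J/K.

ΔS_total = 35 J/K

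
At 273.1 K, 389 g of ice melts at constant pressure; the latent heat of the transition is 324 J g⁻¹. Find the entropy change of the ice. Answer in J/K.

Heat absorbed by the substance: Q = mL = 389 × 324 = 126036 J.
At constant T, ΔS = Q_rev/T = 126036 / 273.1 = 462 J/K.

ΔS = 462 J/K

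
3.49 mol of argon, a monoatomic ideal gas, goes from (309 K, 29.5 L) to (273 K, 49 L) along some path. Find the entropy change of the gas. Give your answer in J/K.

Entropy is a state function: ΔS = nC_V ln(T₂/T₁) + nR ln(V₂/V₁), with C_V = 3R/2 = 12.47 J mol⁻¹ K⁻¹ for a monoatomic ideal gas.
ΔS = 3.49 × [12.47 × ln(273/309) + 8.314 × ln(49/29.5)] = 9.33 J/K.

ΔS = 9.33 J/K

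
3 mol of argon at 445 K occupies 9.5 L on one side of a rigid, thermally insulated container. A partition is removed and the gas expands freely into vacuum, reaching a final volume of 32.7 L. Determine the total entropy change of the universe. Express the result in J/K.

No heat is exchanged and no work is done, so the ideal-gas temperature stays constant.
Entropy is a state function; using a reversible isothermal path, ΔS_gas = nR ln(V₂/V₁) = 3 × 8.314 × ln(32.7/9.5) = 30.8 J/K.
The insulated surroundings exchange no heat, so ΔS_surr = 0 and ΔS_universe = ΔS_gas.

ΔS_universe = 30.8 J/K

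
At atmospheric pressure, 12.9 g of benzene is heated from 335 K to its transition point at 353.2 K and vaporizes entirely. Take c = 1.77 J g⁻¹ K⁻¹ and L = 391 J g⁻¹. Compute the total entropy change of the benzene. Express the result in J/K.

Warming step: ΔS₁ = m c ln(T_tr/T_i) = 12.9 × 1.77 × ln(353.2/335) = 1.208 J/K.
Phase change: ΔS₂ = +mL/T_tr = 12.9 × 391 / 353.2 = 14.28 J/K.
ΔS_total = (1.208) + (14.28) = 15.5 J/K.

ΔS = 15.5 J/K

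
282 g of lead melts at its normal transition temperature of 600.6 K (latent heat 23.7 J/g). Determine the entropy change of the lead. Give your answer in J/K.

Heat absorbed by the substance: Q = mL = 282 × 23.7 = 6683.4 J.
At constant T, ΔS = Q_rev/T = 6683.4 / 600.6 = 11.1 J/K.

ΔS = 11.1 J/K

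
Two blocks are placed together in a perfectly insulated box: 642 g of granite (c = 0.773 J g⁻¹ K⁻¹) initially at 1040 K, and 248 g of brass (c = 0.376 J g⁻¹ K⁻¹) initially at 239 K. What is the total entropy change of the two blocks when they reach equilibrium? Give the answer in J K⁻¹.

Energy balance: T_f = (m₁c₁T₁ + m₂c₂T₂)/(m₁c₁ + m₂c₂) = 913.3 K.
ΔS₁ = m₁c₁ ln(T_f/T₁) = 496.266 × ln(913.3/1040) = -64.47 J/K.
ΔS₂ = m₂c₂ ln(T_f/T₂) = 93.248 × ln(913.3/239) = 125 J/K.
ΔS_total = -64.47 + 125 = 60.5 J/K.

ΔS_total = 60.5 J/K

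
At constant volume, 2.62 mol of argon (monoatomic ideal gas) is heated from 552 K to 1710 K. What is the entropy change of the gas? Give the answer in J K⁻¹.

ΔS = 36.9 J/K

At constant volume, ΔS = nC_V ln(T₂/T₁) with C_V = 3R/2 = 12.47 J mol⁻¹ K⁻¹.
ΔS = 2.62 × 12.47 × ln(1710/552) = 36.9 J/K.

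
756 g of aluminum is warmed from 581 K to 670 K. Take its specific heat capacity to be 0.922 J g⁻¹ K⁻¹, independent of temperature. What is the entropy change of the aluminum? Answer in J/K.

ΔS = 99.3 J/K

ΔS = ∫dQ_rev/T = m c ln(T₂/T₁) = 756 × 0.922 × ln(670/581) = 99.3 J/K.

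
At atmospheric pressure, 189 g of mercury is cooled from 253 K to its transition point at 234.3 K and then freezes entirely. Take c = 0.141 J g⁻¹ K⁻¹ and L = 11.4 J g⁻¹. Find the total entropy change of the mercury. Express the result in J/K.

Cooling step: ΔS₁ = m c ln(T_tr/T_i) = 189 × 0.141 × ln(234.3/253) = -2.046 J/K.
Phase change: ΔS₂ = −mL/T_tr = −189 × 11.4 / 234.3 = -9.196 J/K.
ΔS_total = (-2.046) + (-9.196) = -11.2 J/K.

ΔS = -11.2 J/K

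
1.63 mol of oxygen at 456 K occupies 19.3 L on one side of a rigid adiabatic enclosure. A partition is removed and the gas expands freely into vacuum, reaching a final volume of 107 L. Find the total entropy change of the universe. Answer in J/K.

ΔS_universe = 23.2 J/K

No heat is exchanged and no work is done, so the ideal-gas temperature stays constant.
Entropy is a state function; using a reversible isothermal path, ΔS_gas = nR ln(V₂/V₁) = 1.63 × 8.314 × ln(107/19.3) = 23.2 J/K.
The insulated surroundings exchange no heat, so ΔS_surr = 0 and ΔS_universe = ΔS_gas.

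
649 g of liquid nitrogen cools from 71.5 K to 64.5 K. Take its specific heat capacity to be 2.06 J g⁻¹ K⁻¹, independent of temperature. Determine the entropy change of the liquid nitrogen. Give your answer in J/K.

ΔS = ∫dQ_rev/T = m c ln(T₂/T₁) = 649 × 2.06 × ln(64.5/71.5) = -138 J/K.

ΔS = -138 J/K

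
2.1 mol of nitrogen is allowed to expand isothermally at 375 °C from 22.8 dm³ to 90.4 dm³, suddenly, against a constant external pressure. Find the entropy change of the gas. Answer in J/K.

ΔS_gas = 24.1 J/K

Entropy is a state function, so ΔS_gas depends only on the end states.
For an isothermal ideal gas ΔS_gas = nR ln(V₂/V₁) = 2.1 × 8.314 × ln(90.4/22.8) = 24.1 J/K.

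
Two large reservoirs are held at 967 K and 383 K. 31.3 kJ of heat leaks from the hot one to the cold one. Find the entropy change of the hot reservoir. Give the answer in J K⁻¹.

The hot reservoir loses heat Q, so ΔS_hot = −Q/T_H = −31300/967 = -32.4 J/K.

ΔS_hot = -32.4 J/K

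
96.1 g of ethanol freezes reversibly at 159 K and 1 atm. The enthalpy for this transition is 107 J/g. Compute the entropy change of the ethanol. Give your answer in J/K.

Heat released by the substance: Q = −mL = −96.1 × 107 = −10282.7 J.
At constant T, ΔS = Q_rev/T = −10282.7 / 159 = -64.7 J/K.

ΔS = -64.7 J/K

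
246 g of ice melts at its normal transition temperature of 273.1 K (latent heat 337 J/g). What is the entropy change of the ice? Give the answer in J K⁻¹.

ΔS = 304 J/K

Heat absorbed by the substance: Q = mL = 246 × 337 = 82902 J.
At constant T, ΔS = Q_rev/T = 82902 / 273.1 = 304 J/K.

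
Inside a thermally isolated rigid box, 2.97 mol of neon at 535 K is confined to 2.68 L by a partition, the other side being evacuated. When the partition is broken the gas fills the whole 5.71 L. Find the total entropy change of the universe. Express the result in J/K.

ΔS_universe = 18.7 J/K

No heat is exchanged and no work is done, so the ideal-gas temperature stays constant.
Entropy is a state function; using a reversible isothermal path, ΔS_gas = nR ln(V₂/V₁) = 2.97 × 8.314 × ln(5.71/2.68) = 18.7 J/K.
The insulated surroundings exchange no heat, so ΔS_surr = 0 and ΔS_universe = ΔS_gas.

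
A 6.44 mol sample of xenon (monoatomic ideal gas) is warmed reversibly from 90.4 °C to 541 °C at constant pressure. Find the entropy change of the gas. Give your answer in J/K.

In kelvin: T₁ = 363.55 K, T₂ = 814.15 K. At constant pressure, ΔS = nC_p ln(T₂/T₁) with C_p = 5R/2 = 20.79 J mol⁻¹ K⁻¹.
ΔS = 6.44 × 20.79 × ln(814.15/363.55) = 108 J/K.

ΔS = 108 J/K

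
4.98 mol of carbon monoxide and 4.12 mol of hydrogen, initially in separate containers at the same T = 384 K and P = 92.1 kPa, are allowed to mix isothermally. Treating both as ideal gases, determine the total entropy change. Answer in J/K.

ΔS_mix = 52.1 J/K

Mole fractions: x_A = 4.98/9.1 = 0.547, x_B = 0.453.
ΔS_mix = −R(n_A ln x_A + n_B ln x_B) = −8.314 × (4.98 ln 0.547 + 4.12 ln 0.453) = 52.1 J/K.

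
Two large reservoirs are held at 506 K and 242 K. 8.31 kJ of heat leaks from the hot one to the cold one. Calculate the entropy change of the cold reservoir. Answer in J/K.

The cold reservoir gains heat Q, so ΔS_cold = +Q/T_C = 8310/242 = 34.3 J/K.

ΔS_cold = 34.3 J/K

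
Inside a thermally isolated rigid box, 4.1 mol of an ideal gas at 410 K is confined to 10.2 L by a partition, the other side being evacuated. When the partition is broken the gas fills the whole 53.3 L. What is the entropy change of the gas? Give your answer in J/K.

For an ideal gas in free expansion Q = 0 and W = 0, so T is unchanged.
Entropy is a state function; using a reversible isothermal path, ΔS_gas = nR ln(V₂/V₁) = 4.1 × 8.314 × ln(53.3/10.2) = 56.4 J/K.

ΔS_gas = 56.4 J/K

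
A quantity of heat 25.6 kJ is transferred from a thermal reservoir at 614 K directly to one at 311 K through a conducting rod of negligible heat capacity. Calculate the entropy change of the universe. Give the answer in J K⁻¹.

ΔS_total = 40.6 J/K

ΔS_hot = −Q/T_H = −25600/614 = -41.69 J/K and ΔS_cold = +Q/T_C = 25600/311 = 82.32 J/K.
ΔS_total = -41.69 + 82.32 = 40.6 J/K, positive as the second law requires.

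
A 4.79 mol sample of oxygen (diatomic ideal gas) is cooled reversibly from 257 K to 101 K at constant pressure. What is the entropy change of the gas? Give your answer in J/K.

At constant pressure, ΔS = nC_p ln(T₂/T₁) with C_p = 7R/2 = 29.1 J mol⁻¹ K⁻¹.
ΔS = 4.79 × 29.1 × ln(101/257) = -130 J/K.

ΔS = -130 J/K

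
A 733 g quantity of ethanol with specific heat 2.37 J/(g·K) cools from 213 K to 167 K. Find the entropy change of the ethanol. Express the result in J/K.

ΔS = ∫dQ_rev/T = m c ln(T₂/T₁) = 733 × 2.37 × ln(167/213) = -423 J/K.

ΔS = -423 J/K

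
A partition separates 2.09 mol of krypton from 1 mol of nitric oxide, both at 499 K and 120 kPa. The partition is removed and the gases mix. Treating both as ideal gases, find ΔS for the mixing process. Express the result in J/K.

Mole fractions: x_A = 2.09/3.09 = 0.676, x_B = 0.324.
ΔS_mix = −R(n_A ln x_A + n_B ln x_B) = −8.314 × (2.09 ln 0.676 + 1 ln 0.324) = 16.2 J/K.

ΔS_mix = 16.2 J/K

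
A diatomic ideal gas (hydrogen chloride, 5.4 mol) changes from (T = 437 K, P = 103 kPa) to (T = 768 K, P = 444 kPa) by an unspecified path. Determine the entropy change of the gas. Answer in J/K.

ΔS = nC_p ln(T₂/T₁) − nR ln(P₂/P₁), with C_p = 7R/2 = 29.1 J mol⁻¹ K⁻¹ for a diatomic ideal gas.
ΔS = 5.4 × [29.1 × ln(768/437) − 8.314 × ln(444/103)] = 23 J/K.

ΔS = 23 J/K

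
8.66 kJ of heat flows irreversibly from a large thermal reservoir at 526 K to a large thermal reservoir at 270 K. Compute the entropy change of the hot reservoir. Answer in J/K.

ΔS_hot = -16.5 J/K

The hot reservoir loses heat Q, so ΔS_hot = −Q/T_H = −8660/526 = -16.5 J/K.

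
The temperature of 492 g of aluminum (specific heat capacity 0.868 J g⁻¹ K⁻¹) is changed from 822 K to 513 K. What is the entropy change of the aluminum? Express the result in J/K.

ΔS = -201 J/K

ΔS = ∫dQ_rev/T = m c ln(T₂/T₁) = 492 × 0.868 × ln(513/822) = -201 J/K.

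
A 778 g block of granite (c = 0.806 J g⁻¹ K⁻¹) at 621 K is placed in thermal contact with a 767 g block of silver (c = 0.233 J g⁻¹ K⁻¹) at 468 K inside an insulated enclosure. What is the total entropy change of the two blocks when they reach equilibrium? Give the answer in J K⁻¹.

ΔS_total = 5.27 J/K

Energy balance: T_f = (m₁c₁T₁ + m₂c₂T₂)/(m₁c₁ + m₂c₂) = 587.07 K.
ΔS₁ = m₁c₁ ln(T_f/T₁) = 627.068 × ln(587.07/621) = -35.24 J/K.
ΔS₂ = m₂c₂ ln(T_f/T₂) = 178.711 × ln(587.07/468) = 40.51 J/K.
ΔS_total = -35.24 + 40.51 = 5.27 J/K.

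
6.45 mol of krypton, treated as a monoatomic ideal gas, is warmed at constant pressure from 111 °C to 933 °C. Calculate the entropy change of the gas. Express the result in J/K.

In kelvin: T₁ = 384.15 K, T₂ = 1206.15 K. At constant pressure, ΔS = nC_p ln(T₂/T₁) with C_p = 5R/2 = 20.79 J mol⁻¹ K⁻¹.
ΔS = 6.45 × 20.79 × ln(1206.15/384.15) = 153 J/K.

ΔS = 153 J/K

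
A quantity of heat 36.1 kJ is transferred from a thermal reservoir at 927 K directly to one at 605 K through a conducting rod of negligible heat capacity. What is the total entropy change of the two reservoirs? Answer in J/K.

ΔS_total = 20.7 J/K

ΔS_hot = −Q/T_H = −36100/927 = -38.94 J/K and ΔS_cold = +Q/T_C = 36100/605 = 59.67 J/K.
ΔS_total = -38.94 + 59.67 = 20.7 J/K, positive as the second law requires.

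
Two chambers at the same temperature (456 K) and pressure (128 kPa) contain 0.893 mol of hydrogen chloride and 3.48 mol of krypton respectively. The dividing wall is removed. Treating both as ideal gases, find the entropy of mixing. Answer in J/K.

ΔS_mix = 18.4 J/K

Mole fractions: x_A = 0.893/4.37 = 0.204, x_B = 0.796.
ΔS_mix = −R(n_A ln x_A + n_B ln x_B) = −8.314 × (0.893 ln 0.204 + 3.48 ln 0.796) = 18.4 J/K.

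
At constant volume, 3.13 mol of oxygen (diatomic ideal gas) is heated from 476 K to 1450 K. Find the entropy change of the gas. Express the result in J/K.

At constant volume, ΔS = nC_V ln(T₂/T₁) with C_V = 5R/2 = 20.79 J mol⁻¹ K⁻¹.
ΔS = 3.13 × 20.79 × ln(1450/476) = 72.5 J/K.

ΔS = 72.5 J/K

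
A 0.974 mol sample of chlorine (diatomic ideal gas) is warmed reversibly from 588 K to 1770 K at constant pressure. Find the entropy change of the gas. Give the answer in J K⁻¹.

ΔS = 31.2 J/K

At constant pressure, ΔS = nC_p ln(T₂/T₁) with C_p = 7R/2 = 29.1 J mol⁻¹ K⁻¹.
ΔS = 0.974 × 29.1 × ln(1770/588) = 31.2 J/K.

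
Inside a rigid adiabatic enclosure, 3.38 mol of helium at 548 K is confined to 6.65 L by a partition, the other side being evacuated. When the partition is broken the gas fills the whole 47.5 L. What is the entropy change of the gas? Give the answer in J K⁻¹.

No heat is exchanged and no work is done, so the ideal-gas temperature stays constant.
Entropy is a state function; using a reversible isothermal path, ΔS_gas = nR ln(V₂/V₁) = 3.38 × 8.314 × ln(47.5/6.65) = 55.3 J/K.

ΔS_gas = 55.3 J/K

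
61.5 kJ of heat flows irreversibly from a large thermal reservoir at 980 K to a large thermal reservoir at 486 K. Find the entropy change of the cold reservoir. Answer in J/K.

ΔS_cold = 127 J/K

The cold reservoir gains heat Q, so ΔS_cold = +Q/T_C = 61500/486 = 127 J/K.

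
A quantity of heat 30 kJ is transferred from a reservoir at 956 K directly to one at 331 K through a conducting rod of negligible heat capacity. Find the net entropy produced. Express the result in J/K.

ΔS_total = 59.3 J/K

ΔS_hot = −Q/T_H = −30000/956 = -31.381 J/K and ΔS_cold = +Q/T_C = 30000/331 = 90.634 J/K.
ΔS_total = -31.381 + 90.634 = 59.3 J/K, positive as the second law requires.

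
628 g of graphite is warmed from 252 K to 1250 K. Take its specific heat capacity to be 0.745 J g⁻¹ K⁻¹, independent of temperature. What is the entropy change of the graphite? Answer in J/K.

ΔS = ∫dQ_rev/T = m c ln(T₂/T₁) = 628 × 0.745 × ln(1250/252) = 749 J/K.

ΔS = 749 J/K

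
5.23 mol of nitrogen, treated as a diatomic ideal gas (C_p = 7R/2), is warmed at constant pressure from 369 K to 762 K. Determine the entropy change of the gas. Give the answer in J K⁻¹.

At constant pressure, ΔS = nC_p ln(T₂/T₁) with C_p = 7R/2 = 29.1 J mol⁻¹ K⁻¹.
ΔS = 5.23 × 29.1 × ln(762/369) = 110 J/K.

ΔS = 110 J/K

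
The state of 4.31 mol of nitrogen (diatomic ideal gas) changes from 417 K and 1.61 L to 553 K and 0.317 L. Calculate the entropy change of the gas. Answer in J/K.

ΔS = -32.9 J/K

Entropy is a state function: ΔS = nC_V ln(T₂/T₁) + nR ln(V₂/V₁), with C_V = 5R/2 = 20.79 J mol⁻¹ K⁻¹ for a diatomic ideal gas.
ΔS = 4.31 × [20.79 × ln(553/417) + 8.314 × ln(0.317/1.61)] = -32.9 J/K.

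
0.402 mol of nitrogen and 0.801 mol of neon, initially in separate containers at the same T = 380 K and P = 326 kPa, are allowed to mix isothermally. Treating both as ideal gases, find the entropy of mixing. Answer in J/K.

Mole fractions: x_A = 0.402/1.2 = 0.334, x_B = 0.666.
ΔS_mix = −R(n_A ln x_A + n_B ln x_B) = −8.314 × (0.402 ln 0.334 + 0.801 ln 0.666) = 6.37 J/K.

ΔS_mix = 6.37 J/K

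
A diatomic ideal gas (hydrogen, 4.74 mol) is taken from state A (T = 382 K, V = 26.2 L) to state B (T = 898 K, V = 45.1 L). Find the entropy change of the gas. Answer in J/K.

Entropy is a state function: ΔS = nC_V ln(T₂/T₁) + nR ln(V₂/V₁), with C_V = 5R/2 = 20.79 J mol⁻¹ K⁻¹ for a diatomic ideal gas.
ΔS = 4.74 × [20.79 × ln(898/382) + 8.314 × ln(45.1/26.2)] = 106 J/K.

ΔS = 106 J/K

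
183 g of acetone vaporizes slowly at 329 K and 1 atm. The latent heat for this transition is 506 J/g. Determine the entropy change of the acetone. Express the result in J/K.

ΔS = 281 J/K

Heat absorbed by the substance: Q = mL = 183 × 506 = 92598 J.
At constant T, ΔS = Q_rev/T = 92598 / 329 = 281 J/K.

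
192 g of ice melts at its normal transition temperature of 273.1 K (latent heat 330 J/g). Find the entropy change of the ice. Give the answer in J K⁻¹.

ΔS = 232 J/K

Heat absorbed by the substance: Q = mL = 192 × 330 = 63360 J.
At constant T, ΔS = Q_rev/T = 63360 / 273.1 = 232 J/K.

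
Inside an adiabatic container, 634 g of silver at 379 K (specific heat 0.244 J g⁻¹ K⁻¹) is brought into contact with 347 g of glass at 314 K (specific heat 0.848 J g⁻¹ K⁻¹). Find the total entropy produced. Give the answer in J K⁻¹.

ΔS_total = 1.83 J/K

Energy balance: T_f = (m₁c₁T₁ + m₂c₂T₂)/(m₁c₁ + m₂c₂) = 336.4 K.
ΔS₁ = m₁c₁ ln(T_f/T₁) = 154.696 × ln(336.4/379) = -18.447 J/K.
ΔS₂ = m₂c₂ ln(T_f/T₂) = 294.256 × ln(336.4/314) = 20.274 J/K.
ΔS_total = -18.447 + 20.274 = 1.83 J/K.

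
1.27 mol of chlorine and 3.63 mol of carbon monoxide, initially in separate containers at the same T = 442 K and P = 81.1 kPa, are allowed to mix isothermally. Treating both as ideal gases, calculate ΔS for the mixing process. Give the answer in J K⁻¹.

Mole fractions: x_A = 1.27/4.9 = 0.259, x_B = 0.741.
ΔS_mix = −R(n_A ln x_A + n_B ln x_B) = −8.314 × (1.27 ln 0.259 + 3.63 ln 0.741) = 23.3 J/K.

ΔS_mix = 23.3 J/K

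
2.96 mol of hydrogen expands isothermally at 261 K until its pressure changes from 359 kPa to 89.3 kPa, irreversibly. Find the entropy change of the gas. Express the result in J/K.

Entropy is a state function, so ΔS_gas depends only on the end states.
For an isothermal ideal gas ΔS_gas = nR ln(P₁/P₂) = 2.96 × 8.314 × ln(359/89.3) = 34.2 J/K.

ΔS_gas = 34.2 J/K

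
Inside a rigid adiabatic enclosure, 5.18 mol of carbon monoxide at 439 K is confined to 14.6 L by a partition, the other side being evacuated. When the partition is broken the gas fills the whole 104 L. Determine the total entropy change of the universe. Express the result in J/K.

For an ideal gas in free expansion Q = 0 and W = 0, so T is unchanged.
Entropy is a state function; using a reversible isothermal path, ΔS_gas = nR ln(V₂/V₁) = 5.18 × 8.314 × ln(104/14.6) = 84.6 J/K.
The insulated surroundings exchange no heat, so ΔS_surr = 0 and ΔS_universe = ΔS_gas.

ΔS_universe = 84.6 J/K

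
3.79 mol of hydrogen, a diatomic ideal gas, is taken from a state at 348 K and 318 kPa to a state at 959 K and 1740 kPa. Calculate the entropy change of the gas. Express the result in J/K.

ΔS = 58.2 J/K

ΔS = nC_p ln(T₂/T₁) − nR ln(P₂/P₁), with C_p = 7R/2 = 29.1 J mol⁻¹ K⁻¹ for a diatomic ideal gas.
ΔS = 3.79 × [29.1 × ln(959/348) − 8.314 × ln(1740/318)] = 58.2 J/K.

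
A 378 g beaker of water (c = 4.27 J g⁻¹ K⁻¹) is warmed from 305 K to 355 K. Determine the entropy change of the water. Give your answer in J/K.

ΔS = 245 J/K

ΔS = ∫dQ_rev/T = m c ln(T₂/T₁) = 378 × 4.27 × ln(355/305) = 245 J/K.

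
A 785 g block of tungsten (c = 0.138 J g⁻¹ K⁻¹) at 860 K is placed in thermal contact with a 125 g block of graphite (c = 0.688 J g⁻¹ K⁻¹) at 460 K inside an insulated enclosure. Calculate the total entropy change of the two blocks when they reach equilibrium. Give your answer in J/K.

ΔS_total = 9.02 J/K

Energy balance: T_f = (m₁c₁T₁ + m₂c₂T₂)/(m₁c₁ + m₂c₂) = 682.98 K.
ΔS₁ = m₁c₁ ln(T_f/T₁) = 108.33 × ln(682.98/860) = -24.97 J/K.
ΔS₂ = m₂c₂ ln(T_f/T₂) = 86 × ln(682.98/460) = 33.99 J/K.
ΔS_total = -24.97 + 33.99 = 9.02 J/K.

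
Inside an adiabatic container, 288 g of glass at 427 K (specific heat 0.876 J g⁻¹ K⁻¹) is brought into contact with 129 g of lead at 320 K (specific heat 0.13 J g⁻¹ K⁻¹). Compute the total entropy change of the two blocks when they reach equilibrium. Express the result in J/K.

ΔS_total = 0.602 J/K

Energy balance: T_f = (m₁c₁T₁ + m₂c₂T₂)/(m₁c₁ + m₂c₂) = 420.33 K.
ΔS₁ = m₁c₁ ln(T_f/T₁) = 252.288 × ln(420.33/427) = -3.9715 J/K.
ΔS₂ = m₂c₂ ln(T_f/T₂) = 16.77 × ln(420.33/320) = 4.5735 J/K.
ΔS_total = -3.9715 + 4.5735 = 0.602 J/K.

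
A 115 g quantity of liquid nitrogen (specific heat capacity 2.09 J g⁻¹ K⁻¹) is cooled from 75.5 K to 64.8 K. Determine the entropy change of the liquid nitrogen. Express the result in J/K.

ΔS = -36.7 J/K

ΔS = ∫dQ_rev/T = m c ln(T₂/T₁) = 115 × 2.09 × ln(64.8/75.5) = -36.7 J/K.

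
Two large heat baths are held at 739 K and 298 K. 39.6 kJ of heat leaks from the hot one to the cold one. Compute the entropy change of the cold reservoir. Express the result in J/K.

The cold reservoir gains heat Q, so ΔS_cold = +Q/T_C = 39600/298 = 133 J/K.

ΔS_cold = 133 J/K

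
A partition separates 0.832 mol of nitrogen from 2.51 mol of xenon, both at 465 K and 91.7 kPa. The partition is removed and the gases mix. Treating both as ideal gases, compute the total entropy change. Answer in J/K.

Mole fractions: x_A = 0.832/3.34 = 0.249, x_B = 0.751.
ΔS_mix = −R(n_A ln x_A + n_B ln x_B) = −8.314 × (0.832 ln 0.249 + 2.51 ln 0.751) = 15.6 J/K.

ΔS_mix = 15.6 J/K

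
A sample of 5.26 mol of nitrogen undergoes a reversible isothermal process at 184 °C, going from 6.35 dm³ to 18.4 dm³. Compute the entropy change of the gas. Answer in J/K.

For an isothermal ideal gas ΔS_gas = nR ln(V₂/V₁) = 5.26 × 8.314 × ln(18.4/6.35) = 46.5 J/K.

ΔS_gas = 46.5 J/K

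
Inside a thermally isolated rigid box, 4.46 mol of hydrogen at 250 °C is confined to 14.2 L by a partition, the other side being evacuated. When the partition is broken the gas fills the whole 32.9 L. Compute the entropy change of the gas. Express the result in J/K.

For an ideal gas in free expansion Q = 0 and W = 0, so T is unchanged.
Entropy is a state function; using a reversible isothermal path, ΔS_gas = nR ln(V₂/V₁) = 4.46 × 8.314 × ln(32.9/14.2) = 31.2 J/K.

ΔS_gas = 31.2 J/K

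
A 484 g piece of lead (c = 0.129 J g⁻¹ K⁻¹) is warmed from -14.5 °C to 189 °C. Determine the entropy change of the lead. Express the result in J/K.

In kelvin: T₁ = 258.65 K, T₂ = 462.15 K. ΔS = ∫dQ_rev/T = m c ln(T₂/T₁) = 484 × 0.129 × ln(462.15/258.65) = 36.2 J/K.

ΔS = 36.2 J/K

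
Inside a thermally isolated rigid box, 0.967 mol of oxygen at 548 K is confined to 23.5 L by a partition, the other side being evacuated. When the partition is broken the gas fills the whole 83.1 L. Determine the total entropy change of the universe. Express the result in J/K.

For an ideal gas in free expansion Q = 0 and W = 0, so T is unchanged.
Entropy is a state function; using a reversible isothermal path, ΔS_gas = nR ln(V₂/V₁) = 0.967 × 8.314 × ln(83.1/23.5) = 10.2 J/K.
The insulated surroundings exchange no heat, so ΔS_surr = 0 and ΔS_universe = ΔS_gas.

ΔS_universe = 10.2 J/K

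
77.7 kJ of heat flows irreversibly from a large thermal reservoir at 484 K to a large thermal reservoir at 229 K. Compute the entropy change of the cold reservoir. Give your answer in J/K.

The cold reservoir gains heat Q, so ΔS_cold = +Q/T_C = 77700/229 = 339 J/K.

ΔS_cold = 339 J/K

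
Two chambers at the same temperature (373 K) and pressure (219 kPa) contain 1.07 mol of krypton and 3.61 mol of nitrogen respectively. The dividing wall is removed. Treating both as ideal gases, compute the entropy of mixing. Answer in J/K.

ΔS_mix = 20.9 J/K

Mole fractions: x_A = 1.07/4.68 = 0.229, x_B = 0.771.
ΔS_mix = −R(n_A ln x_A + n_B ln x_B) = −8.314 × (1.07 ln 0.229 + 3.61 ln 0.771) = 20.9 J/K.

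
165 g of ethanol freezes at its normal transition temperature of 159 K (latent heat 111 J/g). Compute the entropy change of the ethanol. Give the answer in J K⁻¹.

Heat released by the substance: Q = −mL = −165 × 111 = −18315 J.
At constant T, ΔS = Q_rev/T = −18315 / 159 = -115 J/K.

ΔS = -115 J/K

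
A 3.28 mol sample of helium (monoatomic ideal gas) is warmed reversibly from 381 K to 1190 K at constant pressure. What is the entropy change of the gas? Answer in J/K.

At constant pressure, ΔS = nC_p ln(T₂/T₁) with C_p = 5R/2 = 20.79 J mol⁻¹ K⁻¹.
ΔS = 3.28 × 20.79 × ln(1190/381) = 77.6 J/K.

ΔS = 77.6 J/K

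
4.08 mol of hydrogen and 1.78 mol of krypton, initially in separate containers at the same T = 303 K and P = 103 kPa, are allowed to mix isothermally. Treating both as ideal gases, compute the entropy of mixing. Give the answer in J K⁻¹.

ΔS_mix = 29.9 J/K

Mole fractions: x_A = 4.08/5.86 = 0.696, x_B = 0.304.
ΔS_mix = −R(n_A ln x_A + n_B ln x_B) = −8.314 × (4.08 ln 0.696 + 1.78 ln 0.304) = 29.9 J/K.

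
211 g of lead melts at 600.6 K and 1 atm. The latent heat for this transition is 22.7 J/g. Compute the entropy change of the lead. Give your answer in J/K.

Heat absorbed by the substance: Q = mL = 211 × 22.7 = 4789.7 J.
At constant T, ΔS = Q_rev/T = 4789.7 / 600.6 = 7.97 J/K.

ΔS = 7.97 J/K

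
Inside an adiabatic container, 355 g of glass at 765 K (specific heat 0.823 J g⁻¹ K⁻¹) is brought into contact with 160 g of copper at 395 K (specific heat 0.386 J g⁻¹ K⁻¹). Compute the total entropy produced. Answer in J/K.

Energy balance: T_f = (m₁c₁T₁ + m₂c₂T₂)/(m₁c₁ + m₂c₂) = 700.43 K.
ΔS₁ = m₁c₁ ln(T_f/T₁) = 292.165 × ln(700.43/765) = -25.76 J/K.
ΔS₂ = m₂c₂ ln(T_f/T₂) = 61.76 × ln(700.43/395) = 35.38 J/K.
ΔS_total = -25.76 + 35.38 = 9.62 J/K.

ΔS_total = 9.62 J/K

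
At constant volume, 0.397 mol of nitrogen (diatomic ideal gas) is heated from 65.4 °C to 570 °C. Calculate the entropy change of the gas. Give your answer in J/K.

In kelvin: T₁ = 338.55 K, T₂ = 843.15 K. At constant volume, ΔS = nC_V ln(T₂/T₁) with C_V = 5R/2 = 20.79 J mol⁻¹ K⁻¹.
ΔS = 0.397 × 20.79 × ln(843.15/338.55) = 7.53 J/K.

ΔS = 7.53 J/K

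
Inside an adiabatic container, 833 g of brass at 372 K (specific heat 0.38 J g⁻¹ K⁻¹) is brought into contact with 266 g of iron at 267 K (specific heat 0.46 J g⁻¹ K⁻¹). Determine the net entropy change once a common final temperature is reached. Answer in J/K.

Energy balance: T_f = (m₁c₁T₁ + m₂c₂T₂)/(m₁c₁ + m₂c₂) = 342.73 K.
ΔS₁ = m₁c₁ ln(T_f/T₁) = 316.54 × ln(342.73/372) = -25.94 J/K.
ΔS₂ = m₂c₂ ln(T_f/T₂) = 122.36 × ln(342.73/267) = 30.55 J/K.
ΔS_total = -25.94 + 30.55 = 4.61 J/K.

ΔS_total = 4.61 J/K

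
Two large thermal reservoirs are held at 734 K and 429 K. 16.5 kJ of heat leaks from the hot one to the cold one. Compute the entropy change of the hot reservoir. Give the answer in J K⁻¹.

ΔS_hot = -22.5 J/K

The hot reservoir loses heat Q, so ΔS_hot = −Q/T_H = −16500/734 = -22.5 J/K.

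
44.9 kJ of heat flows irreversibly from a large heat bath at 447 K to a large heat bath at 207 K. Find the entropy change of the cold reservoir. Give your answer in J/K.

ΔS_cold = 217 J/K

The cold reservoir gains heat Q, so ΔS_cold = +Q/T_C = 44900/207 = 217 J/K.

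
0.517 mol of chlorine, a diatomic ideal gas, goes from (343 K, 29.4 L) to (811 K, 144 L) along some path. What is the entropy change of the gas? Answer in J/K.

Entropy is a state function: ΔS = nC_V ln(T₂/T₁) + nR ln(V₂/V₁), with C_V = 5R/2 = 20.79 J mol⁻¹ K⁻¹ for a diatomic ideal gas.
ΔS = 0.517 × [20.79 × ln(811/343) + 8.314 × ln(144/29.4)] = 16.1 J/K.

ΔS = 16.1 J/K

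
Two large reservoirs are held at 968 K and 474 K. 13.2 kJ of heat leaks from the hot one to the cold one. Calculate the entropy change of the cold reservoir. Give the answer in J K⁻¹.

ΔS_cold = 27.8 J/K

The cold reservoir gains heat Q, so ΔS_cold = +Q/T_C = 13200/474 = 27.8 J/K.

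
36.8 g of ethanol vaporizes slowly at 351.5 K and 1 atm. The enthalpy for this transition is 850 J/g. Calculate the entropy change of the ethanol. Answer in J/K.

ΔS = 89 J/K

Heat absorbed by the substance: Q = mL = 36.8 × 850 = 31280 J.
At constant T, ΔS = Q_rev/T = 31280 / 351.5 = 89 J/K.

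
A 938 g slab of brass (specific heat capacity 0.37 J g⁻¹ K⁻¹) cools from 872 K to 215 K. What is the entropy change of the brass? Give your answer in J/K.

ΔS = ∫dQ_rev/T = m c ln(T₂/T₁) = 938 × 0.37 × ln(215/872) = -486 J/K.

ΔS = -486 J/K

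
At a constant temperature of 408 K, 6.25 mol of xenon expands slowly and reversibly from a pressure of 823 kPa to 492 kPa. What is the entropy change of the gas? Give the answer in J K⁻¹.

ΔS_gas = 26.7 J/K

For an isothermal ideal gas ΔS_gas = nR ln(P₁/P₂) = 6.25 × 8.314 × ln(823/492) = 26.7 J/K.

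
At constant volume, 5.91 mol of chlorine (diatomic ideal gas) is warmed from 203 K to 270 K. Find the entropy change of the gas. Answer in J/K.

At constant volume, ΔS = nC_V ln(T₂/T₁) with C_V = 5R/2 = 20.79 J mol⁻¹ K⁻¹.
ΔS = 5.91 × 20.79 × ln(270/203) = 35 J/K.

ΔS = 35 J/K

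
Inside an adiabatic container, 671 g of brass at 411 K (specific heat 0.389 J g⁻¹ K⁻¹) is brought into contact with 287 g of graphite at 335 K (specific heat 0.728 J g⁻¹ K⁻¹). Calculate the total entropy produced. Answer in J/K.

ΔS_total = 2.4 J/K

Energy balance: T_f = (m₁c₁T₁ + m₂c₂T₂)/(m₁c₁ + m₂c₂) = 377.21 K.
ΔS₁ = m₁c₁ ln(T_f/T₁) = 261.019 × ln(377.21/411) = -22.392 J/K.
ΔS₂ = m₂c₂ ln(T_f/T₂) = 208.936 × ln(377.21/335) = 24.796 J/K.
ΔS_total = -22.392 + 24.796 = 2.4 J/K.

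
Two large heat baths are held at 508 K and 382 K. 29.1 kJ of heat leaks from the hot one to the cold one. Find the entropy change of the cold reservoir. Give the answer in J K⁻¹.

ΔS_cold = 76.2 J/K

The cold reservoir gains heat Q, so ΔS_cold = +Q/T_C = 29100/382 = 76.2 J/K.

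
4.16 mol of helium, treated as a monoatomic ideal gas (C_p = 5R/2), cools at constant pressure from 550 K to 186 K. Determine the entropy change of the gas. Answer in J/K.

At constant pressure, ΔS = nC_p ln(T₂/T₁) with C_p = 5R/2 = 20.79 J mol⁻¹ K⁻¹.
ΔS = 4.16 × 20.79 × ln(186/550) = -93.7 J/K.

ΔS = -93.7 J/K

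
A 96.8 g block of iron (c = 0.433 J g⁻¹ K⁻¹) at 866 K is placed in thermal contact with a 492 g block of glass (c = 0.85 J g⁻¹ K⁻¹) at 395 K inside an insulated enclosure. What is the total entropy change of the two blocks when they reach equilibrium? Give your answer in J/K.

ΔS_total = 14.5 J/K

Energy balance: T_f = (m₁c₁T₁ + m₂c₂T₂)/(m₁c₁ + m₂c₂) = 437.91 K.
ΔS₁ = m₁c₁ ln(T_f/T₁) = 41.9144 × ln(437.91/866) = -28.58 J/K.
ΔS₂ = m₂c₂ ln(T_f/T₂) = 418.2 × ln(437.91/395) = 43.12 J/K.
ΔS_total = -28.58 + 43.12 = 14.5 J/K.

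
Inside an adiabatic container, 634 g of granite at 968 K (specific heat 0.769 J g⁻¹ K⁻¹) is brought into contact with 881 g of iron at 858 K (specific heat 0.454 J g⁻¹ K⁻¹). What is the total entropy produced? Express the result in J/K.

Energy balance: T_f = (m₁c₁T₁ + m₂c₂T₂)/(m₁c₁ + m₂c₂) = 918.43 K.
ΔS₁ = m₁c₁ ln(T_f/T₁) = 487.546 × ln(918.43/968) = -25.63 J/K.
ΔS₂ = m₂c₂ ln(T_f/T₂) = 399.974 × ln(918.43/858) = 27.22 J/K.
ΔS_total = -25.63 + 27.22 = 1.59 J/K.

ΔS_total = 1.59 J/K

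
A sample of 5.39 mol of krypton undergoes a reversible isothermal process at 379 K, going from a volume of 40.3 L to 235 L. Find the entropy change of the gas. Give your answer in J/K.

ΔS_gas = 79 J/K

For an isothermal ideal gas ΔS_gas = nR ln(V₂/V₁) = 5.39 × 8.314 × ln(235/40.3) = 79 J/K.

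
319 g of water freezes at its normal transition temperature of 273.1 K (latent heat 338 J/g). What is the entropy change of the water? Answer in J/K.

Heat released by the substance: Q = −mL = −319 × 338 = −107822 J.
At constant T, ΔS = Q_rev/T = −107822 / 273.1 = -395 J/K.

ΔS = -395 J/K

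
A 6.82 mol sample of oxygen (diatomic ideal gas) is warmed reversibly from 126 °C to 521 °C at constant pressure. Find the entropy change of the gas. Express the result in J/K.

ΔS = 137 J/K

In kelvin: T₁ = 399.15 K, T₂ = 794.15 K. At constant pressure, ΔS = nC_p ln(T₂/T₁) with C_p = 7R/2 = 29.1 J mol⁻¹ K⁻¹.
ΔS = 6.82 × 29.1 × ln(794.15/399.15) = 137 J/K.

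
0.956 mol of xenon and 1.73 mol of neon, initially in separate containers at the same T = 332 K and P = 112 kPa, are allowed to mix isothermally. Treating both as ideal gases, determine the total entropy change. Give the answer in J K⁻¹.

Mole fractions: x_A = 0.956/2.69 = 0.356, x_B = 0.644.
ΔS_mix = −R(n_A ln x_A + n_B ln x_B) = −8.314 × (0.956 ln 0.356 + 1.73 ln 0.644) = 14.5 J/K.

ΔS_mix = 14.5 J/K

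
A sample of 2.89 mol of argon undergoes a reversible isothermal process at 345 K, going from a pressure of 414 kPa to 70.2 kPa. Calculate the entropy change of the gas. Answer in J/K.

ΔS_gas = 42.6 J/K

For an isothermal ideal gas ΔS_gas = nR ln(P₁/P₂) = 2.89 × 8.314 × ln(414/70.2) = 42.6 J/K.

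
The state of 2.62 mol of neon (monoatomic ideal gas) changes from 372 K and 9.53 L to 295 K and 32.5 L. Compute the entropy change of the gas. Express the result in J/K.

ΔS = 19.1 J/K

Entropy is a state function: ΔS = nC_V ln(T₂/T₁) + nR ln(V₂/V₁), with C_V = 3R/2 = 12.47 J mol⁻¹ K⁻¹ for a monoatomic ideal gas.
ΔS = 2.62 × [12.47 × ln(295/372) + 8.314 × ln(32.5/9.53)] = 19.1 J/K.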